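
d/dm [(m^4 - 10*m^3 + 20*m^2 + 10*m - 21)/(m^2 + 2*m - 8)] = 2*(m^5 - 2*m^4 - 36*m^3 + 135*m^2 - 139*m - 19)/(m^4 + 4*m^3 - 12*m^2 - 32*m + 64)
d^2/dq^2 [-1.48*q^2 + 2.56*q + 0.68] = -2.96000000000000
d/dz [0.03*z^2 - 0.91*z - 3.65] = 0.06*z - 0.91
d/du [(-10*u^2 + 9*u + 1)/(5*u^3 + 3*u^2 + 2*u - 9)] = (50*u^4 - 90*u^3 - 62*u^2 + 174*u - 83)/(25*u^6 + 30*u^5 + 29*u^4 - 78*u^3 - 50*u^2 - 36*u + 81)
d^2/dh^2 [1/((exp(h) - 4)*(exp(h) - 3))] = (4*exp(3*h) - 21*exp(2*h) + exp(h) + 84)*exp(h)/(exp(6*h) - 21*exp(5*h) + 183*exp(4*h) - 847*exp(3*h) + 2196*exp(2*h) - 3024*exp(h) + 1728)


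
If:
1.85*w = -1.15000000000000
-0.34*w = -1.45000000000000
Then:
No Solution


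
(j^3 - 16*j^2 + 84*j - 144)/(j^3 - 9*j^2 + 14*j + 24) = (j - 6)/(j + 1)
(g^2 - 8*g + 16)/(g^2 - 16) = (g - 4)/(g + 4)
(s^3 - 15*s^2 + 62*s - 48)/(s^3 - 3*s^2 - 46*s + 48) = (s - 6)/(s + 6)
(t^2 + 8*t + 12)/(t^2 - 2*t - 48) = (t + 2)/(t - 8)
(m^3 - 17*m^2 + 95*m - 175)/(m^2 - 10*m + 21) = (m^2 - 10*m + 25)/(m - 3)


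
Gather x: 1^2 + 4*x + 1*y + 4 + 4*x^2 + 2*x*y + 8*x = 4*x^2 + x*(2*y + 12) + y + 5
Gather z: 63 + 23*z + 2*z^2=2*z^2 + 23*z + 63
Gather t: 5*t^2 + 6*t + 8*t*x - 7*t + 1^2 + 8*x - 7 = 5*t^2 + t*(8*x - 1) + 8*x - 6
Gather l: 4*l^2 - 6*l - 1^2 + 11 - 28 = 4*l^2 - 6*l - 18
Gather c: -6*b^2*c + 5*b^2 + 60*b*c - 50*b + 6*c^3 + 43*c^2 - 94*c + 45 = 5*b^2 - 50*b + 6*c^3 + 43*c^2 + c*(-6*b^2 + 60*b - 94) + 45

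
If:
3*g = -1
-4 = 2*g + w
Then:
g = -1/3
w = -10/3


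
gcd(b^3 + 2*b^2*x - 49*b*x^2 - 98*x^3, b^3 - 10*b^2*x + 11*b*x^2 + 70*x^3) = -b^2 + 5*b*x + 14*x^2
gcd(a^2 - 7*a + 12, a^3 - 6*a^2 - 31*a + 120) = a - 3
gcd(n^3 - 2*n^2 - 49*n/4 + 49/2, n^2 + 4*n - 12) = n - 2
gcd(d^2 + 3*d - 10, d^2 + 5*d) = d + 5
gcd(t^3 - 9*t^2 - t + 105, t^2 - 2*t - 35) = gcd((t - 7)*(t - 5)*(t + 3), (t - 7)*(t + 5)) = t - 7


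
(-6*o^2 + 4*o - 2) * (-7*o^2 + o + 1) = 42*o^4 - 34*o^3 + 12*o^2 + 2*o - 2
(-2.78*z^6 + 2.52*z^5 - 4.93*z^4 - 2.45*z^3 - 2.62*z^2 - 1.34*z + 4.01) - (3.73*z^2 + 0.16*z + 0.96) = -2.78*z^6 + 2.52*z^5 - 4.93*z^4 - 2.45*z^3 - 6.35*z^2 - 1.5*z + 3.05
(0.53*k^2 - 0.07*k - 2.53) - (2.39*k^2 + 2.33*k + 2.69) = -1.86*k^2 - 2.4*k - 5.22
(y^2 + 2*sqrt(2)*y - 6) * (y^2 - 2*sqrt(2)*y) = y^4 - 14*y^2 + 12*sqrt(2)*y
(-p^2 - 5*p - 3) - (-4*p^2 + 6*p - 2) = 3*p^2 - 11*p - 1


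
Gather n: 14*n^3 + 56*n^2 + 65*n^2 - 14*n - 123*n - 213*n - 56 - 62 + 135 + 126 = 14*n^3 + 121*n^2 - 350*n + 143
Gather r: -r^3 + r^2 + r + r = -r^3 + r^2 + 2*r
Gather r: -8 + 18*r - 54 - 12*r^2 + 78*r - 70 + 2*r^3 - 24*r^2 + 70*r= 2*r^3 - 36*r^2 + 166*r - 132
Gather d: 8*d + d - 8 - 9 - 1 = 9*d - 18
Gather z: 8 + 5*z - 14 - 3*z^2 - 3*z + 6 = -3*z^2 + 2*z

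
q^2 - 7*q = q*(q - 7)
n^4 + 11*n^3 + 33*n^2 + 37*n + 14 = (n + 1)^2*(n + 2)*(n + 7)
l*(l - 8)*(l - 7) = l^3 - 15*l^2 + 56*l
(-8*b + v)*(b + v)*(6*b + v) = -48*b^3 - 50*b^2*v - b*v^2 + v^3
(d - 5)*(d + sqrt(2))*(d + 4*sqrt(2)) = d^3 - 5*d^2 + 5*sqrt(2)*d^2 - 25*sqrt(2)*d + 8*d - 40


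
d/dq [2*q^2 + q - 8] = 4*q + 1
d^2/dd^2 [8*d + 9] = 0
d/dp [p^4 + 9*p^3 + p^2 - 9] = p*(4*p^2 + 27*p + 2)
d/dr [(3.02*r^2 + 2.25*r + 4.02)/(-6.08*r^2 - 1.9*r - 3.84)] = (7.942*r^2 + 25.6896*r - 1.002)/(36.9664*r^4 + 23.104*r^3 + 50.3044*r^2 + 14.592*r + 14.7456)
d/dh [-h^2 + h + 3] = 1 - 2*h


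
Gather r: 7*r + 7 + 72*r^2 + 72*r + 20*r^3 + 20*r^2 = 20*r^3 + 92*r^2 + 79*r + 7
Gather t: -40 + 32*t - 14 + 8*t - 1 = 40*t - 55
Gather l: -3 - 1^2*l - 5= -l - 8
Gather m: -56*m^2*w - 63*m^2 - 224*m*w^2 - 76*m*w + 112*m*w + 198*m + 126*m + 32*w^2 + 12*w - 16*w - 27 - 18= m^2*(-56*w - 63) + m*(-224*w^2 + 36*w + 324) + 32*w^2 - 4*w - 45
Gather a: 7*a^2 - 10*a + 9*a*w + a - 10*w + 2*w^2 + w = 7*a^2 + a*(9*w - 9) + 2*w^2 - 9*w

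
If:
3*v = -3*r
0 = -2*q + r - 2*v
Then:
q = -3*v/2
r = -v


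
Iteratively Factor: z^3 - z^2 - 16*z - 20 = (z - 5)*(z^2 + 4*z + 4) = (z - 5)*(z + 2)*(z + 2)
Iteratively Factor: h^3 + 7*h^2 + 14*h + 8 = (h + 4)*(h^2 + 3*h + 2) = (h + 1)*(h + 4)*(h + 2)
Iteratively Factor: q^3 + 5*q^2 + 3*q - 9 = (q + 3)*(q^2 + 2*q - 3) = (q - 1)*(q + 3)*(q + 3)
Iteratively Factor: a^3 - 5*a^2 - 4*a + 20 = (a - 2)*(a^2 - 3*a - 10) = (a - 2)*(a + 2)*(a - 5)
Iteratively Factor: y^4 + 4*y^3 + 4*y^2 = (y)*(y^3 + 4*y^2 + 4*y) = y^2*(y^2 + 4*y + 4) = y^2*(y + 2)*(y + 2)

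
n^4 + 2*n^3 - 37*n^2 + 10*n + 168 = (n - 4)*(n - 3)*(n + 2)*(n + 7)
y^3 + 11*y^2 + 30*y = y*(y + 5)*(y + 6)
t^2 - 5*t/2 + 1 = (t - 2)*(t - 1/2)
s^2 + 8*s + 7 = (s + 1)*(s + 7)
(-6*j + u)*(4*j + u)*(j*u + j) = -24*j^3*u - 24*j^3 - 2*j^2*u^2 - 2*j^2*u + j*u^3 + j*u^2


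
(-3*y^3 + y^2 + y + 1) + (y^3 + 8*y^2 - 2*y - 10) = -2*y^3 + 9*y^2 - y - 9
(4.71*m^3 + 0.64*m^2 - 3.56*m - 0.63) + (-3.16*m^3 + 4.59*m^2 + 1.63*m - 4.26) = 1.55*m^3 + 5.23*m^2 - 1.93*m - 4.89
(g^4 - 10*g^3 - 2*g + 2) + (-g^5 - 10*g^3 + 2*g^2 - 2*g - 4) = -g^5 + g^4 - 20*g^3 + 2*g^2 - 4*g - 2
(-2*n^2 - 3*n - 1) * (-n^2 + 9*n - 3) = 2*n^4 - 15*n^3 - 20*n^2 + 3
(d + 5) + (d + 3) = 2*d + 8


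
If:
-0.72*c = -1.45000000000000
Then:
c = 2.01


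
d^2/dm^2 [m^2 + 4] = 2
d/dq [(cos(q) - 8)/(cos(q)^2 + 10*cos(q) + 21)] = (cos(q)^2 - 16*cos(q) - 101)*sin(q)/(cos(q)^2 + 10*cos(q) + 21)^2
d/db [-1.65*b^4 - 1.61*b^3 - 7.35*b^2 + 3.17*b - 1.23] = -6.6*b^3 - 4.83*b^2 - 14.7*b + 3.17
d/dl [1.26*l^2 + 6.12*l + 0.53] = 2.52*l + 6.12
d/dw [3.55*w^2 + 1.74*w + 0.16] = 7.1*w + 1.74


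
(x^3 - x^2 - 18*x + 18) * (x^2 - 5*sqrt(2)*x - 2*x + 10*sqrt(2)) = x^5 - 5*sqrt(2)*x^4 - 3*x^4 - 16*x^3 + 15*sqrt(2)*x^3 + 54*x^2 + 80*sqrt(2)*x^2 - 270*sqrt(2)*x - 36*x + 180*sqrt(2)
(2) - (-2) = 4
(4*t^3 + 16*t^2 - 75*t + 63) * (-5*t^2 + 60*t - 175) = -20*t^5 + 160*t^4 + 635*t^3 - 7615*t^2 + 16905*t - 11025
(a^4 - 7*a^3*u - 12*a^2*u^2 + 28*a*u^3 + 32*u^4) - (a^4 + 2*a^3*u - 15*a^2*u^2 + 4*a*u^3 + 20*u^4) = -9*a^3*u + 3*a^2*u^2 + 24*a*u^3 + 12*u^4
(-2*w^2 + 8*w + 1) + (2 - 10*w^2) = -12*w^2 + 8*w + 3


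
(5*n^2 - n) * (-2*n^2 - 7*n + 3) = -10*n^4 - 33*n^3 + 22*n^2 - 3*n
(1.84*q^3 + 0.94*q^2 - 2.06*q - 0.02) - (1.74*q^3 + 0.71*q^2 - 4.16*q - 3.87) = 0.1*q^3 + 0.23*q^2 + 2.1*q + 3.85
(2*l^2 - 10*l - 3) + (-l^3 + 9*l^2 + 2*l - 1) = -l^3 + 11*l^2 - 8*l - 4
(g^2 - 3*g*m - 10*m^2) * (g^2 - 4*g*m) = g^4 - 7*g^3*m + 2*g^2*m^2 + 40*g*m^3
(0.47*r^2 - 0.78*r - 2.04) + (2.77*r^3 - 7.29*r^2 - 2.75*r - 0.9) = 2.77*r^3 - 6.82*r^2 - 3.53*r - 2.94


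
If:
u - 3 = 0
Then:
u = 3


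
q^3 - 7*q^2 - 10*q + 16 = (q - 8)*(q - 1)*(q + 2)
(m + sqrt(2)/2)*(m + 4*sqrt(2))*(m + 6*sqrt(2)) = m^3 + 21*sqrt(2)*m^2/2 + 58*m + 24*sqrt(2)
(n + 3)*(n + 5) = n^2 + 8*n + 15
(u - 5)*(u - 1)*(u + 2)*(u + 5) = u^4 + u^3 - 27*u^2 - 25*u + 50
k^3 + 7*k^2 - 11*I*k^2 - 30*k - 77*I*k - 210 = (k + 7)*(k - 6*I)*(k - 5*I)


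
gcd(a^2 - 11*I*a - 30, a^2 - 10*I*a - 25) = a - 5*I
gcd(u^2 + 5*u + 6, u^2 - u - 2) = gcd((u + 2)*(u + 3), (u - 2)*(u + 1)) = 1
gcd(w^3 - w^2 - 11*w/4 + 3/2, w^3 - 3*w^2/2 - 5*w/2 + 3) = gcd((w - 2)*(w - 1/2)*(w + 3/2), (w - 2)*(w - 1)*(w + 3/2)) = w^2 - w/2 - 3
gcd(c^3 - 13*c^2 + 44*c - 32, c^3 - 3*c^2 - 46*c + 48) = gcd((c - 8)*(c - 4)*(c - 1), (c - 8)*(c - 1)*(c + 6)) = c^2 - 9*c + 8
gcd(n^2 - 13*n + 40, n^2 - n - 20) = n - 5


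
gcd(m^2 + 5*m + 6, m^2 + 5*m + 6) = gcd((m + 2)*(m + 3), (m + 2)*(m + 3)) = m^2 + 5*m + 6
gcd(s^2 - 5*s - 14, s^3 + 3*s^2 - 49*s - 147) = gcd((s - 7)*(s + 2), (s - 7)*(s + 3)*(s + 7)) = s - 7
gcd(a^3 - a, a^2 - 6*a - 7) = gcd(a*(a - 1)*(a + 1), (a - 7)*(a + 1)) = a + 1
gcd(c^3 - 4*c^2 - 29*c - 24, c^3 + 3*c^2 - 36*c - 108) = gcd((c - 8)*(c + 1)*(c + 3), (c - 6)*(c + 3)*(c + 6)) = c + 3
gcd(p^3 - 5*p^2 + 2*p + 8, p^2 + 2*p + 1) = p + 1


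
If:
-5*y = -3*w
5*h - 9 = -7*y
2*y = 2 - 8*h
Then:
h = -2/23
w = 155/69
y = 31/23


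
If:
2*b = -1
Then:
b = -1/2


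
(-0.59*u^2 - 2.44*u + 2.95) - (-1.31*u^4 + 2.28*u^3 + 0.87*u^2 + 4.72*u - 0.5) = 1.31*u^4 - 2.28*u^3 - 1.46*u^2 - 7.16*u + 3.45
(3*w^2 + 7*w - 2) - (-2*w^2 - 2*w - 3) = 5*w^2 + 9*w + 1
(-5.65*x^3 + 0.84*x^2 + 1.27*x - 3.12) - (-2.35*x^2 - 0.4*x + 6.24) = -5.65*x^3 + 3.19*x^2 + 1.67*x - 9.36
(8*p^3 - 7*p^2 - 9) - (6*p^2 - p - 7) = 8*p^3 - 13*p^2 + p - 2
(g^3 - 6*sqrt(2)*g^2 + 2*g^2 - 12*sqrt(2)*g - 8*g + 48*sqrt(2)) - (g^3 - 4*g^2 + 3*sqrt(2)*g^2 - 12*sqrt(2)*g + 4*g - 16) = -9*sqrt(2)*g^2 + 6*g^2 - 12*g + 16 + 48*sqrt(2)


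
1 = 1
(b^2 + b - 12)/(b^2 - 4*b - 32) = (b - 3)/(b - 8)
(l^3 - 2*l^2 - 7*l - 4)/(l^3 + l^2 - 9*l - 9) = (l^2 - 3*l - 4)/(l^2 - 9)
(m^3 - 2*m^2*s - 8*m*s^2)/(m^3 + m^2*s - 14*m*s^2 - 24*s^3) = m/(m + 3*s)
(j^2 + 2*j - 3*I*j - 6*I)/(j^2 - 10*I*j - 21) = (j + 2)/(j - 7*I)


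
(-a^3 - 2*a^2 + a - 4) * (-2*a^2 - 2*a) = 2*a^5 + 6*a^4 + 2*a^3 + 6*a^2 + 8*a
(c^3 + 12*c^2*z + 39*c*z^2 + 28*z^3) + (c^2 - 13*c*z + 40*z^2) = c^3 + 12*c^2*z + c^2 + 39*c*z^2 - 13*c*z + 28*z^3 + 40*z^2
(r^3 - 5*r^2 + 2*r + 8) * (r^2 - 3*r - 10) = r^5 - 8*r^4 + 7*r^3 + 52*r^2 - 44*r - 80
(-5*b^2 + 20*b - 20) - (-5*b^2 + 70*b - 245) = 225 - 50*b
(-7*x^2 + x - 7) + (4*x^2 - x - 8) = -3*x^2 - 15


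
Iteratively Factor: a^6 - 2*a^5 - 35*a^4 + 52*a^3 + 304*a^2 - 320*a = (a - 4)*(a^5 + 2*a^4 - 27*a^3 - 56*a^2 + 80*a) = (a - 4)*(a - 1)*(a^4 + 3*a^3 - 24*a^2 - 80*a) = a*(a - 4)*(a - 1)*(a^3 + 3*a^2 - 24*a - 80) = a*(a - 5)*(a - 4)*(a - 1)*(a^2 + 8*a + 16) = a*(a - 5)*(a - 4)*(a - 1)*(a + 4)*(a + 4)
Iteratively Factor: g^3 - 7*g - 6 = (g + 2)*(g^2 - 2*g - 3) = (g + 1)*(g + 2)*(g - 3)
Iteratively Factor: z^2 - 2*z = (z)*(z - 2)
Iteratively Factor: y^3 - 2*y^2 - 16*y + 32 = (y - 4)*(y^2 + 2*y - 8) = (y - 4)*(y + 4)*(y - 2)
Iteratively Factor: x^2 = (x)*(x)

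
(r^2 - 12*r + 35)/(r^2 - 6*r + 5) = (r - 7)/(r - 1)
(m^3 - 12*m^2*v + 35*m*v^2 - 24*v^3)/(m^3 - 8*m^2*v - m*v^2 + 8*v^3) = (m - 3*v)/(m + v)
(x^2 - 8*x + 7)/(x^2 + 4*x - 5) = (x - 7)/(x + 5)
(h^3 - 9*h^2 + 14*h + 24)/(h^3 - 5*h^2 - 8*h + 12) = (h^2 - 3*h - 4)/(h^2 + h - 2)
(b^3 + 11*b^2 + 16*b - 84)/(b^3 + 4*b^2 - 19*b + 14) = (b + 6)/(b - 1)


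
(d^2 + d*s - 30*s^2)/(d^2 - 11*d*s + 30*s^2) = (-d - 6*s)/(-d + 6*s)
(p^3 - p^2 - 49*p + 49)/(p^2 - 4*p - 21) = (p^2 + 6*p - 7)/(p + 3)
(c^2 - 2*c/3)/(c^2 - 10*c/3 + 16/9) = 3*c/(3*c - 8)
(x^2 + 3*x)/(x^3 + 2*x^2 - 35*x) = (x + 3)/(x^2 + 2*x - 35)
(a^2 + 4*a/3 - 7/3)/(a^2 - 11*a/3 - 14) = (a - 1)/(a - 6)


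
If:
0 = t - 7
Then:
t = 7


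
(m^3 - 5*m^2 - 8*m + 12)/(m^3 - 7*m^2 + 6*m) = (m + 2)/m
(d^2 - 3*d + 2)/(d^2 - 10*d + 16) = (d - 1)/(d - 8)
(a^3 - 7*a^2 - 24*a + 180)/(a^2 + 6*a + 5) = (a^2 - 12*a + 36)/(a + 1)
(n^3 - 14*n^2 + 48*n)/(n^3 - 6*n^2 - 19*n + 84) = n*(n^2 - 14*n + 48)/(n^3 - 6*n^2 - 19*n + 84)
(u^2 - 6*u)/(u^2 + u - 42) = u/(u + 7)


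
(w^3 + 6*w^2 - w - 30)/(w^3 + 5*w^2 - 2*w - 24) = (w + 5)/(w + 4)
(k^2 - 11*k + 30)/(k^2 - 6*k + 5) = (k - 6)/(k - 1)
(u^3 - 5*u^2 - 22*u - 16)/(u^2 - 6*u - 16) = u + 1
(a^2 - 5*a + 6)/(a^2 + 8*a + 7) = (a^2 - 5*a + 6)/(a^2 + 8*a + 7)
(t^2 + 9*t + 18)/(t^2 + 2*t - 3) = (t + 6)/(t - 1)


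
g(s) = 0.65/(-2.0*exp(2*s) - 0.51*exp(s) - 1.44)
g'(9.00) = 0.00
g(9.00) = 0.00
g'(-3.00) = 0.01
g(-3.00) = -0.44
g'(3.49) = 0.00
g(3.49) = -0.00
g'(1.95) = 0.01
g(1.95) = -0.01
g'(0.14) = 0.18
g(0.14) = -0.14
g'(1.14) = 0.05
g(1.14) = -0.03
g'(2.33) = 0.01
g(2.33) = -0.00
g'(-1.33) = 0.09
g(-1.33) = -0.38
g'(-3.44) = 0.01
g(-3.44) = -0.45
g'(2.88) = 0.00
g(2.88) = -0.00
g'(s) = 0.65*(4.0*exp(2*s) + 0.51*exp(s))/(-2.0*exp(2*s) - 0.51*exp(s) - 1.44)^2 = (2.6*exp(s) + 0.3315)*exp(s)/(2.0*exp(2*s) + 0.51*exp(s) + 1.44)^2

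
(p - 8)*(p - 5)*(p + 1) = p^3 - 12*p^2 + 27*p + 40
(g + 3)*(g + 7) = g^2 + 10*g + 21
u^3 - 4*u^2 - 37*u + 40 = (u - 8)*(u - 1)*(u + 5)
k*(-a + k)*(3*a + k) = -3*a^2*k + 2*a*k^2 + k^3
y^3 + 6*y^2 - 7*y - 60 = (y - 3)*(y + 4)*(y + 5)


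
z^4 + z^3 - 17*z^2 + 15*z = z*(z - 3)*(z - 1)*(z + 5)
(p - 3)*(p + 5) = p^2 + 2*p - 15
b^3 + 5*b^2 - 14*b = b*(b - 2)*(b + 7)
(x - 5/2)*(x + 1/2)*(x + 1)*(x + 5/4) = x^4 + x^3/4 - 9*x^2/2 - 85*x/16 - 25/16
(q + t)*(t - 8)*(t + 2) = q*t^2 - 6*q*t - 16*q + t^3 - 6*t^2 - 16*t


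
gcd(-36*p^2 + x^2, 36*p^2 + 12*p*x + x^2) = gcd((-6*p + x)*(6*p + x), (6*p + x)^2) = 6*p + x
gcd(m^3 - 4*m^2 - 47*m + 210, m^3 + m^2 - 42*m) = m^2 + m - 42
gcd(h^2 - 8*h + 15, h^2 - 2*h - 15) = h - 5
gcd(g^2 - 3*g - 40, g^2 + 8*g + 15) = g + 5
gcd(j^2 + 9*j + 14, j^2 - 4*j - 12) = j + 2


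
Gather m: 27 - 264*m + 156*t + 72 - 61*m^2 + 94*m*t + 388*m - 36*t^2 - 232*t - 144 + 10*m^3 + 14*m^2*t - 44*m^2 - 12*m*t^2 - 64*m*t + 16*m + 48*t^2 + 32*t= 10*m^3 + m^2*(14*t - 105) + m*(-12*t^2 + 30*t + 140) + 12*t^2 - 44*t - 45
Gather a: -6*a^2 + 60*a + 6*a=-6*a^2 + 66*a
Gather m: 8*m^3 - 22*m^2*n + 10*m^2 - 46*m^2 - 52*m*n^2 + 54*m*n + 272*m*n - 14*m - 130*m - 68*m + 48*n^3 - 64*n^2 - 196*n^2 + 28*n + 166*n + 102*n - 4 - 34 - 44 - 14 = 8*m^3 + m^2*(-22*n - 36) + m*(-52*n^2 + 326*n - 212) + 48*n^3 - 260*n^2 + 296*n - 96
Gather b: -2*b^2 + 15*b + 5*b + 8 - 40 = -2*b^2 + 20*b - 32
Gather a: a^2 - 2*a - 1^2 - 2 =a^2 - 2*a - 3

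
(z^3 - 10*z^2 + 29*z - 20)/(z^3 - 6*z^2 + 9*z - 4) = (z - 5)/(z - 1)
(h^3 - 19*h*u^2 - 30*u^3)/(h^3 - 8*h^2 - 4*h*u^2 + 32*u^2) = (-h^2 + 2*h*u + 15*u^2)/(-h^2 + 2*h*u + 8*h - 16*u)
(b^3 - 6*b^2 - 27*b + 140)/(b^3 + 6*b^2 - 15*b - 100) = (b - 7)/(b + 5)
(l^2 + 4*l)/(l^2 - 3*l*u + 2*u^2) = l*(l + 4)/(l^2 - 3*l*u + 2*u^2)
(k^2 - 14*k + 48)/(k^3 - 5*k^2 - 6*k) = (k - 8)/(k*(k + 1))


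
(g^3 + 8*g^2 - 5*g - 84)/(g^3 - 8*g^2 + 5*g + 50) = (g^3 + 8*g^2 - 5*g - 84)/(g^3 - 8*g^2 + 5*g + 50)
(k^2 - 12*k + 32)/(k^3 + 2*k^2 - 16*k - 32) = (k - 8)/(k^2 + 6*k + 8)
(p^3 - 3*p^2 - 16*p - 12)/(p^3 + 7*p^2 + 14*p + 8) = (p - 6)/(p + 4)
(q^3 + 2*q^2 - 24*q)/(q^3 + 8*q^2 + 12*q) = (q - 4)/(q + 2)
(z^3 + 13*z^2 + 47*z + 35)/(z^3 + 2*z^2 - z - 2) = (z^2 + 12*z + 35)/(z^2 + z - 2)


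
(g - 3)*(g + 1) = g^2 - 2*g - 3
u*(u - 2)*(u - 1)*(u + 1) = u^4 - 2*u^3 - u^2 + 2*u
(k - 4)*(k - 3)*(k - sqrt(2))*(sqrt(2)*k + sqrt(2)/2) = sqrt(2)*k^4 - 13*sqrt(2)*k^3/2 - 2*k^3 + 17*sqrt(2)*k^2/2 + 13*k^2 - 17*k + 6*sqrt(2)*k - 12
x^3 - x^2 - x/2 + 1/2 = (x - 1)*(x - sqrt(2)/2)*(x + sqrt(2)/2)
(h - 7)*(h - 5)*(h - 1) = h^3 - 13*h^2 + 47*h - 35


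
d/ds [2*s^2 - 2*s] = 4*s - 2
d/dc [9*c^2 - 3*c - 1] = 18*c - 3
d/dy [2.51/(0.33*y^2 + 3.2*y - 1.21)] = (-1.6566*y - 8.032)/(0.33*y^2 + 3.2*y - 1.21)^2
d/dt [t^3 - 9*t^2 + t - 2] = 3*t^2 - 18*t + 1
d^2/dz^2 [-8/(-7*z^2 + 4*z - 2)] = 16*(-49*z^2 + 28*z + 4*(7*z - 2)^2 - 14)/(7*z^2 - 4*z + 2)^3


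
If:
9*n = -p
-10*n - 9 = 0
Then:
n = -9/10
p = 81/10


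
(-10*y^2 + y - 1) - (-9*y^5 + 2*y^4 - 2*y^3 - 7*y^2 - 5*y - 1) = 9*y^5 - 2*y^4 + 2*y^3 - 3*y^2 + 6*y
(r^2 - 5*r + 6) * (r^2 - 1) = r^4 - 5*r^3 + 5*r^2 + 5*r - 6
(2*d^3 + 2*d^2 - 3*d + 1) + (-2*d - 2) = 2*d^3 + 2*d^2 - 5*d - 1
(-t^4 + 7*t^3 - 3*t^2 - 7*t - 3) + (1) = -t^4 + 7*t^3 - 3*t^2 - 7*t - 2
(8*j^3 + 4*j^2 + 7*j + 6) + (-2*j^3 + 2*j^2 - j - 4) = 6*j^3 + 6*j^2 + 6*j + 2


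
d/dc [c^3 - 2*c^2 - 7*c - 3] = 3*c^2 - 4*c - 7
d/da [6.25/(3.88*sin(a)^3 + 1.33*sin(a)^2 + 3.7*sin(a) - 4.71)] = (-16.625*sin(a) + 36.375*cos(2*a) - 59.5)*cos(a)/(3.88*sin(a)^3 + 1.33*sin(a)^2 + 3.7*sin(a) - 4.71)^2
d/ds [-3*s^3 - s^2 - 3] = s*(-9*s - 2)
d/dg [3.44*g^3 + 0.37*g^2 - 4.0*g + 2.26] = 10.32*g^2 + 0.74*g - 4.0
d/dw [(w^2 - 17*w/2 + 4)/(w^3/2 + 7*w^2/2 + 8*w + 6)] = (-2*w^3 + 38*w^2 + 51*w - 166)/(w^5 + 12*w^4 + 57*w^3 + 134*w^2 + 156*w + 72)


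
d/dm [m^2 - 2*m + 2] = 2*m - 2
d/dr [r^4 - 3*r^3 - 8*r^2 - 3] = r*(4*r^2 - 9*r - 16)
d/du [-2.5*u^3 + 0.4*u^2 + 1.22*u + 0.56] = -7.5*u^2 + 0.8*u + 1.22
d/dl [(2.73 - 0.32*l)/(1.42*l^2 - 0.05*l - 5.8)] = (0.4544*l^2 - 7.7532*l + 1.9925)/(2.0164*l^4 - 0.142*l^3 - 16.4695*l^2 + 0.58*l + 33.64)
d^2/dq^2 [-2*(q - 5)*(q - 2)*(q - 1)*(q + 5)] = -24*q^2 + 36*q + 92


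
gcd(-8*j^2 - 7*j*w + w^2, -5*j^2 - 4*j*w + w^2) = j + w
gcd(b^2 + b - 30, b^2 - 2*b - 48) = b + 6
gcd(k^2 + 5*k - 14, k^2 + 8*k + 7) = k + 7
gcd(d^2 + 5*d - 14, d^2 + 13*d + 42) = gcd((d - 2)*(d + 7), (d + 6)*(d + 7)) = d + 7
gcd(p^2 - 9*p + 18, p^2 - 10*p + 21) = p - 3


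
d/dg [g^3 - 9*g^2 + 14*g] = 3*g^2 - 18*g + 14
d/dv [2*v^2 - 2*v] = 4*v - 2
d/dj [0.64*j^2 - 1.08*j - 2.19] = 1.28*j - 1.08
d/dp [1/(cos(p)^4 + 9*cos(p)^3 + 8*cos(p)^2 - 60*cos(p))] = (4*cos(p)^3 + 27*cos(p)^2 + 16*cos(p) - 60)*sin(p)/((cos(p)^3 + 9*cos(p)^2 + 8*cos(p) - 60)^2*cos(p)^2)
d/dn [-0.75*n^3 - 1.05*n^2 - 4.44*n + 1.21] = -2.25*n^2 - 2.1*n - 4.44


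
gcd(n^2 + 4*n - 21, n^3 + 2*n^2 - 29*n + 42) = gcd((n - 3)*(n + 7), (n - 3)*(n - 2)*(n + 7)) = n^2 + 4*n - 21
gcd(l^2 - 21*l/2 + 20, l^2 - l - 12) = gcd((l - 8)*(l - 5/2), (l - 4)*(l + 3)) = 1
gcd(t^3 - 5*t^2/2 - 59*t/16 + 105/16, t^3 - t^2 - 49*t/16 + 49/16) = t + 7/4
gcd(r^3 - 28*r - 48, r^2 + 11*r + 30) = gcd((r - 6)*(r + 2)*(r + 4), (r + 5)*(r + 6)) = 1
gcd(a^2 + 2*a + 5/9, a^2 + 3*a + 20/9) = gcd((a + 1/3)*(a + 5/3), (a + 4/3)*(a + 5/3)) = a + 5/3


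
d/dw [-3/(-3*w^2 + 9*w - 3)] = (3 - 2*w)/(w^2 - 3*w + 1)^2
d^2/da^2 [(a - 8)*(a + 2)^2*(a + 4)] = 12*a^2 - 88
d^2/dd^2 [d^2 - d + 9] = 2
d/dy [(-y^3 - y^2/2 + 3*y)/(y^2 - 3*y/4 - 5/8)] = 8*(-8*y^4 + 12*y^3 - 6*y^2 + 5*y - 15)/(64*y^4 - 96*y^3 - 44*y^2 + 60*y + 25)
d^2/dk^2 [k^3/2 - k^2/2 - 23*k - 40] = 3*k - 1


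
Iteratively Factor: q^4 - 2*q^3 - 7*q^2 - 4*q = (q)*(q^3 - 2*q^2 - 7*q - 4) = q*(q - 4)*(q^2 + 2*q + 1) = q*(q - 4)*(q + 1)*(q + 1)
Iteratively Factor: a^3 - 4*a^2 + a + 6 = (a + 1)*(a^2 - 5*a + 6) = (a - 2)*(a + 1)*(a - 3)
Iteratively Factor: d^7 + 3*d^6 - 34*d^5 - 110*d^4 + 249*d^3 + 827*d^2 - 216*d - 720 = (d - 1)*(d^6 + 4*d^5 - 30*d^4 - 140*d^3 + 109*d^2 + 936*d + 720) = (d - 5)*(d - 1)*(d^5 + 9*d^4 + 15*d^3 - 65*d^2 - 216*d - 144) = (d - 5)*(d - 1)*(d + 3)*(d^4 + 6*d^3 - 3*d^2 - 56*d - 48) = (d - 5)*(d - 1)*(d + 1)*(d + 3)*(d^3 + 5*d^2 - 8*d - 48) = (d - 5)*(d - 1)*(d + 1)*(d + 3)*(d + 4)*(d^2 + d - 12) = (d - 5)*(d - 3)*(d - 1)*(d + 1)*(d + 3)*(d + 4)*(d + 4)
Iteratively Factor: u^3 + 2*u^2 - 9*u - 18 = (u + 3)*(u^2 - u - 6) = (u + 2)*(u + 3)*(u - 3)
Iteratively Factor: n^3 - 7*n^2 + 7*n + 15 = (n - 3)*(n^2 - 4*n - 5) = (n - 3)*(n + 1)*(n - 5)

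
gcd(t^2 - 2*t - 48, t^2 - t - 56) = t - 8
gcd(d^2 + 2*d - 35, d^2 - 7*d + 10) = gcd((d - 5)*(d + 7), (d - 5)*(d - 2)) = d - 5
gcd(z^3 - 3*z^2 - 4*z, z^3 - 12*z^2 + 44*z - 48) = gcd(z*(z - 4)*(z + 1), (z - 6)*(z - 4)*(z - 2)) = z - 4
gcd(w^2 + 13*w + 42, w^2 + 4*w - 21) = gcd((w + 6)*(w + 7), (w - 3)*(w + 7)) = w + 7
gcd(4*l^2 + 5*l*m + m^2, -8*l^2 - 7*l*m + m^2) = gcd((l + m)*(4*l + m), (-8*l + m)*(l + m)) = l + m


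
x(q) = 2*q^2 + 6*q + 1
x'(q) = 4*q + 6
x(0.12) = 1.75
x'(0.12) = 6.48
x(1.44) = 13.79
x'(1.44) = 11.76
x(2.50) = 28.50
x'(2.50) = 16.00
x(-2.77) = -0.27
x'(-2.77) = -5.08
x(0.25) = 2.62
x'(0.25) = 7.00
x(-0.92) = -2.83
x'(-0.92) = 2.32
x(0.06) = 1.37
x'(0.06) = 6.24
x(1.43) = 13.67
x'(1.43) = 11.72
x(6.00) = 109.00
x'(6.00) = 30.00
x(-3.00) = 1.00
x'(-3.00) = -6.00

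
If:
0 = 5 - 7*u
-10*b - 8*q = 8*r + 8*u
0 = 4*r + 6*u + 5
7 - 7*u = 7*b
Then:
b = 2/7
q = 5/4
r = -65/28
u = 5/7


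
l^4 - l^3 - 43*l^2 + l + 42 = (l - 7)*(l - 1)*(l + 1)*(l + 6)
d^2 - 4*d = d*(d - 4)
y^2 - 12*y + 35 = (y - 7)*(y - 5)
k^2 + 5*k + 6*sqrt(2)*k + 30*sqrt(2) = (k + 5)*(k + 6*sqrt(2))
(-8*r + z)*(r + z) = -8*r^2 - 7*r*z + z^2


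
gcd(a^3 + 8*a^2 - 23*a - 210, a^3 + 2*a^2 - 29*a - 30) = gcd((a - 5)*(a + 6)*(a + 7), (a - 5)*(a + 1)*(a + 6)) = a^2 + a - 30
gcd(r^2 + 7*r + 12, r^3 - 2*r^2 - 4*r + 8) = 1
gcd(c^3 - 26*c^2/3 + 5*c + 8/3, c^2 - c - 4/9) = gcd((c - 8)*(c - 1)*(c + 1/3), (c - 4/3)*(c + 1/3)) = c + 1/3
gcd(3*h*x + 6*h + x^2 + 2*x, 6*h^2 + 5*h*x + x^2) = 3*h + x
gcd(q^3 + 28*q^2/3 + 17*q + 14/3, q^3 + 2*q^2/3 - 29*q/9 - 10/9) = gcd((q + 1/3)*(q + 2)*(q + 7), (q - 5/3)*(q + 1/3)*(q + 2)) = q^2 + 7*q/3 + 2/3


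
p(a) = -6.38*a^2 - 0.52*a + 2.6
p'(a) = -12.76*a - 0.52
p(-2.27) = -29.10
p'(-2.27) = 28.45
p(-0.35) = 2.00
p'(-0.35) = 3.95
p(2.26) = -31.16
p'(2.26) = -29.36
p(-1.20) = -5.96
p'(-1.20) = 14.79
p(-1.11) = -4.68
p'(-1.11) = 13.64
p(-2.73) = -43.53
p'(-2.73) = 34.31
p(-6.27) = -244.96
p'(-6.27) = 79.49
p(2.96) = -54.84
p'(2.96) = -38.29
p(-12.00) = -909.88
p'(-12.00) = 152.60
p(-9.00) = -509.50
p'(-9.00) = 114.32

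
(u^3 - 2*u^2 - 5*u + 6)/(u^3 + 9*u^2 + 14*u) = (u^2 - 4*u + 3)/(u*(u + 7))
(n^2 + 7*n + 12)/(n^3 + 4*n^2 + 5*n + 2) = (n^2 + 7*n + 12)/(n^3 + 4*n^2 + 5*n + 2)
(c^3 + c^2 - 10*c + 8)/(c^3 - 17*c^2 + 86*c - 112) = (c^2 + 3*c - 4)/(c^2 - 15*c + 56)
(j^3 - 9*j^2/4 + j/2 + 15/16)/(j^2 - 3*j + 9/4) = (8*j^2 - 6*j - 5)/(4*(2*j - 3))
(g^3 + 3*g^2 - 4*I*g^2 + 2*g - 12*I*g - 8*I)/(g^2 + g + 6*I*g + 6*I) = (g^2 + g*(2 - 4*I) - 8*I)/(g + 6*I)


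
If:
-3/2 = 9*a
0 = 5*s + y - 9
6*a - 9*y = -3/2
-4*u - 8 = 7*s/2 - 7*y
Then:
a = -1/6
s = 161/90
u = -2497/720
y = 1/18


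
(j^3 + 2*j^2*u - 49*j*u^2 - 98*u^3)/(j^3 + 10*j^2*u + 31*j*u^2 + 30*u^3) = (j^2 - 49*u^2)/(j^2 + 8*j*u + 15*u^2)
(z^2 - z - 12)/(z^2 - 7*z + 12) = (z + 3)/(z - 3)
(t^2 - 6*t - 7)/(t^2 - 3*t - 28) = (t + 1)/(t + 4)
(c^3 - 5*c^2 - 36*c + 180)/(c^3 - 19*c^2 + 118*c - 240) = (c + 6)/(c - 8)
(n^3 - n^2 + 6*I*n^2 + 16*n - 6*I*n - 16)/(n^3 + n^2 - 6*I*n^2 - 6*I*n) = (n^3 + n^2*(-1 + 6*I) + 2*n*(8 - 3*I) - 16)/(n*(n^2 + n*(1 - 6*I) - 6*I))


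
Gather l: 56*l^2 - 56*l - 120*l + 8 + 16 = 56*l^2 - 176*l + 24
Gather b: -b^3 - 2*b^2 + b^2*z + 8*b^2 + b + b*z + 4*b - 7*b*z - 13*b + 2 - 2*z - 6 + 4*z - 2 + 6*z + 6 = -b^3 + b^2*(z + 6) + b*(-6*z - 8) + 8*z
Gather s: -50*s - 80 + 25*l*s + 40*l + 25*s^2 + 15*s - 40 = 40*l + 25*s^2 + s*(25*l - 35) - 120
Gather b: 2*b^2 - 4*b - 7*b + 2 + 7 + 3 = 2*b^2 - 11*b + 12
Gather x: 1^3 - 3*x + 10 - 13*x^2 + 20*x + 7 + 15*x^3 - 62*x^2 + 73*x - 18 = 15*x^3 - 75*x^2 + 90*x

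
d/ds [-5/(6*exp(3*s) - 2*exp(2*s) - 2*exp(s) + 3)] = (90*exp(2*s) - 20*exp(s) - 10)*exp(s)/(6*exp(3*s) - 2*exp(2*s) - 2*exp(s) + 3)^2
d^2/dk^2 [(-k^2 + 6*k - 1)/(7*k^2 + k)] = 2*(301*k^3 - 147*k^2 - 21*k - 1)/(k^3*(343*k^3 + 147*k^2 + 21*k + 1))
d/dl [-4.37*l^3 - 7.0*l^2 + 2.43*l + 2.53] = -13.11*l^2 - 14.0*l + 2.43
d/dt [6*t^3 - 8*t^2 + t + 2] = 18*t^2 - 16*t + 1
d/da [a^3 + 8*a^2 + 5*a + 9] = 3*a^2 + 16*a + 5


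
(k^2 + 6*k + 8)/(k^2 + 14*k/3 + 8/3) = 3*(k + 2)/(3*k + 2)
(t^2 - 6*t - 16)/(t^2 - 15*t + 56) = (t + 2)/(t - 7)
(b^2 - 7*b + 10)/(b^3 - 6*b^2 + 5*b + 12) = (b^2 - 7*b + 10)/(b^3 - 6*b^2 + 5*b + 12)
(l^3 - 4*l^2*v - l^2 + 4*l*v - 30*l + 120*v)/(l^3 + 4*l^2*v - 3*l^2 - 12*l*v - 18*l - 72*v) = (l^2 - 4*l*v + 5*l - 20*v)/(l^2 + 4*l*v + 3*l + 12*v)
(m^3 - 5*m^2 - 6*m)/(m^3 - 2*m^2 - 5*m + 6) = m*(m^2 - 5*m - 6)/(m^3 - 2*m^2 - 5*m + 6)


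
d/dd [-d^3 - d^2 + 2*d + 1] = -3*d^2 - 2*d + 2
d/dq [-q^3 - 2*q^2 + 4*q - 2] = -3*q^2 - 4*q + 4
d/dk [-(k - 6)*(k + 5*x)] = -2*k - 5*x + 6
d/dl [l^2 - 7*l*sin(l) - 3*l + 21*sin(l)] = -7*l*cos(l) + 2*l - 7*sin(l) + 21*cos(l) - 3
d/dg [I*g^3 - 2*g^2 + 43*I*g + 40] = 3*I*g^2 - 4*g + 43*I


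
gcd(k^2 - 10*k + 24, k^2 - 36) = k - 6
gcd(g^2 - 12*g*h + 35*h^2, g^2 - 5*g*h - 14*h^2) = g - 7*h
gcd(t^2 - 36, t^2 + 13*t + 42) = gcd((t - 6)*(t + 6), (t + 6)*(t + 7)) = t + 6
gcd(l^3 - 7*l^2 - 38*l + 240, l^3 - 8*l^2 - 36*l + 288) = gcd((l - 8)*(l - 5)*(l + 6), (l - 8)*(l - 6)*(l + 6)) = l^2 - 2*l - 48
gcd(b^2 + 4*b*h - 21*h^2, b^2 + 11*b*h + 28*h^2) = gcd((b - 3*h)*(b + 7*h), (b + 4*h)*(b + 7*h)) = b + 7*h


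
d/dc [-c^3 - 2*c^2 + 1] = c*(-3*c - 4)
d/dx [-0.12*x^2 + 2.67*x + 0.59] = 2.67 - 0.24*x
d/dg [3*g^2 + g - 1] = 6*g + 1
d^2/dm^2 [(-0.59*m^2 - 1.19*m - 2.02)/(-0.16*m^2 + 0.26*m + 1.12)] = (-1.38777878078145e-17*m^4 + 0.110016*m^3 + 0.94464*m^2 + 0.775296*m + 1.784208)/(0.004096*m^6 - 0.019968*m^5 - 0.053568*m^4 + 0.261976*m^3 + 0.374976*m^2 - 0.978432*m - 1.404928)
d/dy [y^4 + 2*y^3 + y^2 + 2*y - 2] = 4*y^3 + 6*y^2 + 2*y + 2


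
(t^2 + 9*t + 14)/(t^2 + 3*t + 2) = (t + 7)/(t + 1)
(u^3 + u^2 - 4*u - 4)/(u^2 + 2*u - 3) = (u^3 + u^2 - 4*u - 4)/(u^2 + 2*u - 3)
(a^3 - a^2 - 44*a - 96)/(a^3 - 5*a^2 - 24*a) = (a + 4)/a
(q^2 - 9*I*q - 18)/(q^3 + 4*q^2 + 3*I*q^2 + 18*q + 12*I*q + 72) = (q - 6*I)/(q^2 + q*(4 + 6*I) + 24*I)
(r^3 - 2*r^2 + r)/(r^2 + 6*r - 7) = r*(r - 1)/(r + 7)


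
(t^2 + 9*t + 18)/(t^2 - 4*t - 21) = (t + 6)/(t - 7)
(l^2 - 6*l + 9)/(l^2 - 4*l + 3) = (l - 3)/(l - 1)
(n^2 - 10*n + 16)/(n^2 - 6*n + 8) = (n - 8)/(n - 4)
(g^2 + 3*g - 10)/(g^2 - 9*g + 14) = (g + 5)/(g - 7)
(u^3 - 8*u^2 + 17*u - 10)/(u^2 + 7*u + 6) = (u^3 - 8*u^2 + 17*u - 10)/(u^2 + 7*u + 6)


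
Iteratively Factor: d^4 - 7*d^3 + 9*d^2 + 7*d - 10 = (d + 1)*(d^3 - 8*d^2 + 17*d - 10) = (d - 5)*(d + 1)*(d^2 - 3*d + 2) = (d - 5)*(d - 2)*(d + 1)*(d - 1)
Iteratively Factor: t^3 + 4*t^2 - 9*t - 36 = (t - 3)*(t^2 + 7*t + 12) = (t - 3)*(t + 4)*(t + 3)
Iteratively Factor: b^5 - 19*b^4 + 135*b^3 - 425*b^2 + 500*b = (b - 5)*(b^4 - 14*b^3 + 65*b^2 - 100*b) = (b - 5)*(b - 4)*(b^3 - 10*b^2 + 25*b) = (b - 5)^2*(b - 4)*(b^2 - 5*b) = b*(b - 5)^2*(b - 4)*(b - 5)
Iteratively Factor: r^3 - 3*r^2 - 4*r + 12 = (r + 2)*(r^2 - 5*r + 6) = (r - 2)*(r + 2)*(r - 3)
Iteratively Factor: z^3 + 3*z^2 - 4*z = (z + 4)*(z^2 - z) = (z - 1)*(z + 4)*(z)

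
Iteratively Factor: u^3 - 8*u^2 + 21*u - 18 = (u - 3)*(u^2 - 5*u + 6) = (u - 3)*(u - 2)*(u - 3)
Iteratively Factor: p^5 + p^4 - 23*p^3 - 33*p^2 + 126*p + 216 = (p + 3)*(p^4 - 2*p^3 - 17*p^2 + 18*p + 72) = (p - 3)*(p + 3)*(p^3 + p^2 - 14*p - 24) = (p - 3)*(p + 2)*(p + 3)*(p^2 - p - 12) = (p - 4)*(p - 3)*(p + 2)*(p + 3)*(p + 3)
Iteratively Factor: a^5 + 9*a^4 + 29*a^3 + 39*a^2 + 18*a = (a)*(a^4 + 9*a^3 + 29*a^2 + 39*a + 18) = a*(a + 3)*(a^3 + 6*a^2 + 11*a + 6) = a*(a + 1)*(a + 3)*(a^2 + 5*a + 6) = a*(a + 1)*(a + 3)^2*(a + 2)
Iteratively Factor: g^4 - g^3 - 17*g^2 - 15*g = (g + 3)*(g^3 - 4*g^2 - 5*g) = (g - 5)*(g + 3)*(g^2 + g) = (g - 5)*(g + 1)*(g + 3)*(g)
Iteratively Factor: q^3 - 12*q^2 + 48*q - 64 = (q - 4)*(q^2 - 8*q + 16) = (q - 4)^2*(q - 4)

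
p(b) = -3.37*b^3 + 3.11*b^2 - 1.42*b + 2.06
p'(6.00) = -328.06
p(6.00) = -622.42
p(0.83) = 1.10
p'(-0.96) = -16.71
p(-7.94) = 1896.31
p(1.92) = -13.05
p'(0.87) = -3.66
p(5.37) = -437.74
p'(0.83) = -3.22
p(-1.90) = 39.10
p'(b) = -10.11*b^2 + 6.22*b - 1.42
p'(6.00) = -328.06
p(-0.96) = 9.27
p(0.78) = 1.25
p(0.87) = 0.96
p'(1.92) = -26.75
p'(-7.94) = -688.18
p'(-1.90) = -49.74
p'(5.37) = -259.56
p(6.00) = -622.42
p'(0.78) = -2.72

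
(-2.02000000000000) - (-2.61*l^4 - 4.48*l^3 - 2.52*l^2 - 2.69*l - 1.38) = 2.61*l^4 + 4.48*l^3 + 2.52*l^2 + 2.69*l - 0.64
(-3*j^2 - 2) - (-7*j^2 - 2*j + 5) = 4*j^2 + 2*j - 7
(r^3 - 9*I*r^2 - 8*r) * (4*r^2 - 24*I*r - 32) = 4*r^5 - 60*I*r^4 - 280*r^3 + 480*I*r^2 + 256*r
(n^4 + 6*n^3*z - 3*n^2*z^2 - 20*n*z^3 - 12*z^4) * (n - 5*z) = n^5 + n^4*z - 33*n^3*z^2 - 5*n^2*z^3 + 88*n*z^4 + 60*z^5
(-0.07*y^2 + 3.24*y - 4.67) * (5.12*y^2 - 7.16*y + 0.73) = -0.3584*y^4 + 17.09*y^3 - 47.1599*y^2 + 35.8024*y - 3.4091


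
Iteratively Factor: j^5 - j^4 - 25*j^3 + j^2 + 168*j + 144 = (j + 1)*(j^4 - 2*j^3 - 23*j^2 + 24*j + 144) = (j + 1)*(j + 3)*(j^3 - 5*j^2 - 8*j + 48) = (j - 4)*(j + 1)*(j + 3)*(j^2 - j - 12) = (j - 4)^2*(j + 1)*(j + 3)*(j + 3)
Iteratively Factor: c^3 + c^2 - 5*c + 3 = (c - 1)*(c^2 + 2*c - 3) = (c - 1)^2*(c + 3)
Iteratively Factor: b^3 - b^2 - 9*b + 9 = (b - 1)*(b^2 - 9) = (b - 3)*(b - 1)*(b + 3)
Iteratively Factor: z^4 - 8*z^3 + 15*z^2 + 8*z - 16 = (z - 4)*(z^3 - 4*z^2 - z + 4) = (z - 4)*(z + 1)*(z^2 - 5*z + 4) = (z - 4)*(z - 1)*(z + 1)*(z - 4)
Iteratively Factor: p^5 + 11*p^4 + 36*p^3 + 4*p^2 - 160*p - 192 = (p + 4)*(p^4 + 7*p^3 + 8*p^2 - 28*p - 48) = (p + 3)*(p + 4)*(p^3 + 4*p^2 - 4*p - 16) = (p - 2)*(p + 3)*(p + 4)*(p^2 + 6*p + 8) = (p - 2)*(p + 2)*(p + 3)*(p + 4)*(p + 4)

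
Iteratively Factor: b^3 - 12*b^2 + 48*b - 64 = (b - 4)*(b^2 - 8*b + 16) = (b - 4)^2*(b - 4)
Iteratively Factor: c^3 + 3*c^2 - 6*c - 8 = (c - 2)*(c^2 + 5*c + 4) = (c - 2)*(c + 4)*(c + 1)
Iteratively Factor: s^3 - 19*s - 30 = (s + 2)*(s^2 - 2*s - 15) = (s - 5)*(s + 2)*(s + 3)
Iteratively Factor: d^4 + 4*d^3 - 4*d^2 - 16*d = (d)*(d^3 + 4*d^2 - 4*d - 16) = d*(d - 2)*(d^2 + 6*d + 8) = d*(d - 2)*(d + 2)*(d + 4)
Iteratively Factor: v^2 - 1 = (v - 1)*(v + 1)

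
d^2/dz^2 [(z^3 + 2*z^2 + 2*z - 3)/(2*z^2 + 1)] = 2*(6*z^3 - 48*z^2 - 9*z + 8)/(8*z^6 + 12*z^4 + 6*z^2 + 1)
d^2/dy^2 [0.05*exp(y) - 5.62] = 0.05*exp(y)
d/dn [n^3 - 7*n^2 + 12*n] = 3*n^2 - 14*n + 12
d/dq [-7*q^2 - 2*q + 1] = -14*q - 2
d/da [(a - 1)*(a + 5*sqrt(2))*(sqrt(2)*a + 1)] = 3*sqrt(2)*a^2 - 2*sqrt(2)*a + 22*a - 11 + 5*sqrt(2)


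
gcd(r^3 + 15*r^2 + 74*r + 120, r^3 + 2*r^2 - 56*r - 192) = r^2 + 10*r + 24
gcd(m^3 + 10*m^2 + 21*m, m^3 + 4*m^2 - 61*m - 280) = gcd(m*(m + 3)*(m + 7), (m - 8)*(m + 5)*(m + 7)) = m + 7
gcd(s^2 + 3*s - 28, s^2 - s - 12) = s - 4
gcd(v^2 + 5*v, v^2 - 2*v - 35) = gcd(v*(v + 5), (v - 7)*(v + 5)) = v + 5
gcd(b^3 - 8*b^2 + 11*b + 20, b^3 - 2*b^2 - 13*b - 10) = b^2 - 4*b - 5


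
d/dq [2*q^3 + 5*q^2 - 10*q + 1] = 6*q^2 + 10*q - 10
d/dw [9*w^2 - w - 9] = 18*w - 1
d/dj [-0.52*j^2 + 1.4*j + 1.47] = 1.4 - 1.04*j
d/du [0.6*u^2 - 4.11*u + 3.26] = 1.2*u - 4.11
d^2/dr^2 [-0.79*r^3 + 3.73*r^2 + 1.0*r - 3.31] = 7.46 - 4.74*r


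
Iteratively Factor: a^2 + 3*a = (a + 3)*(a)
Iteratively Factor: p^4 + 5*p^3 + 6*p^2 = (p)*(p^3 + 5*p^2 + 6*p) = p^2*(p^2 + 5*p + 6) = p^2*(p + 2)*(p + 3)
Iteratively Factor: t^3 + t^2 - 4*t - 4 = (t + 1)*(t^2 - 4) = (t + 1)*(t + 2)*(t - 2)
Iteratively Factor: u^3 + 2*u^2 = (u)*(u^2 + 2*u) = u^2*(u + 2)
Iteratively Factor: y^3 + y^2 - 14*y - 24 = (y + 2)*(y^2 - y - 12) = (y - 4)*(y + 2)*(y + 3)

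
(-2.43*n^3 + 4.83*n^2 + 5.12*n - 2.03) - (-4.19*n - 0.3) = -2.43*n^3 + 4.83*n^2 + 9.31*n - 1.73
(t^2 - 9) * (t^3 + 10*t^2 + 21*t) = t^5 + 10*t^4 + 12*t^3 - 90*t^2 - 189*t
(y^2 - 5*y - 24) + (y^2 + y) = 2*y^2 - 4*y - 24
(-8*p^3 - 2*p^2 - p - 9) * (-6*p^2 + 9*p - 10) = 48*p^5 - 60*p^4 + 68*p^3 + 65*p^2 - 71*p + 90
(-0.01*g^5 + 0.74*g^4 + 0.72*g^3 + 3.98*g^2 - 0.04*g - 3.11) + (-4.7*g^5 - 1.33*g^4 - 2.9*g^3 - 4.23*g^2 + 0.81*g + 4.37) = -4.71*g^5 - 0.59*g^4 - 2.18*g^3 - 0.25*g^2 + 0.77*g + 1.26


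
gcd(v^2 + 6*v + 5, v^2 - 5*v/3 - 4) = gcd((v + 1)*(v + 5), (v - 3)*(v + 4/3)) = 1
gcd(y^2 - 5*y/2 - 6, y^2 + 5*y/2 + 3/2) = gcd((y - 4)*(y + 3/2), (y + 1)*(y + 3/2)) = y + 3/2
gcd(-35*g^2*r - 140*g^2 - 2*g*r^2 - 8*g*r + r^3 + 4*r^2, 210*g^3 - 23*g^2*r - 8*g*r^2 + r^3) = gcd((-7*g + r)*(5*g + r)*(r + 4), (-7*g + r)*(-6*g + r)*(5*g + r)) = -35*g^2 - 2*g*r + r^2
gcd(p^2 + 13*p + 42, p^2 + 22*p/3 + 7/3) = p + 7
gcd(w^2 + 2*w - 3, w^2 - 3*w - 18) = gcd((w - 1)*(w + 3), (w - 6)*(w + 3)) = w + 3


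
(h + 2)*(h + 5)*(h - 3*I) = h^3 + 7*h^2 - 3*I*h^2 + 10*h - 21*I*h - 30*I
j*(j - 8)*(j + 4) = j^3 - 4*j^2 - 32*j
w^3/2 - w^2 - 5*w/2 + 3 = (w/2 + 1)*(w - 3)*(w - 1)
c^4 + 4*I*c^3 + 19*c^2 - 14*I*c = c*(c - 2*I)*(c - I)*(c + 7*I)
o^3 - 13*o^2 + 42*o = o*(o - 7)*(o - 6)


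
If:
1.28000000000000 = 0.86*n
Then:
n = 1.49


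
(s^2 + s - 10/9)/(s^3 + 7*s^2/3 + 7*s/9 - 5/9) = (3*s - 2)/(3*s^2 + 2*s - 1)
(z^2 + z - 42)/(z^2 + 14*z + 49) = (z - 6)/(z + 7)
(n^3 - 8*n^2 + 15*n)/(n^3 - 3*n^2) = (n - 5)/n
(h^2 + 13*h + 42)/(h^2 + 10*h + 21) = (h + 6)/(h + 3)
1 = 1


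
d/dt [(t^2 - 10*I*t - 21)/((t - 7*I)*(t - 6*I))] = 3*I/(-t^2 + 12*I*t + 36)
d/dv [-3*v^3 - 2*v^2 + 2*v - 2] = -9*v^2 - 4*v + 2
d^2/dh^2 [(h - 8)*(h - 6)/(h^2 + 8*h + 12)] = 4*(-11*h^3 + 54*h^2 + 828*h + 1992)/(h^6 + 24*h^5 + 228*h^4 + 1088*h^3 + 2736*h^2 + 3456*h + 1728)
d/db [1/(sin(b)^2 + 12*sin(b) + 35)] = -2*(sin(b) + 6)*cos(b)/(sin(b)^2 + 12*sin(b) + 35)^2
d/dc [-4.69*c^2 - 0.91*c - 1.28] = -9.38*c - 0.91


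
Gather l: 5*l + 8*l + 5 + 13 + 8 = 13*l + 26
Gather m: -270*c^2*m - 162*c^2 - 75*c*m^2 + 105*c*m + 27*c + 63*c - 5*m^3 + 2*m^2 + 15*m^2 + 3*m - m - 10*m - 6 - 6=-162*c^2 + 90*c - 5*m^3 + m^2*(17 - 75*c) + m*(-270*c^2 + 105*c - 8) - 12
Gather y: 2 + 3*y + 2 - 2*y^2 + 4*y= -2*y^2 + 7*y + 4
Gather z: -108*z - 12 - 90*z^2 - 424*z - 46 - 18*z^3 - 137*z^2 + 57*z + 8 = -18*z^3 - 227*z^2 - 475*z - 50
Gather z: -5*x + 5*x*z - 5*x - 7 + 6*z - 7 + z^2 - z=-10*x + z^2 + z*(5*x + 5) - 14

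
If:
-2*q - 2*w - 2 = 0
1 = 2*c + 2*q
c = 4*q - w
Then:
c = 7/12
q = -1/12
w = -11/12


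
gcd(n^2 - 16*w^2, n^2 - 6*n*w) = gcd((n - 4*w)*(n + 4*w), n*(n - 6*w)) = 1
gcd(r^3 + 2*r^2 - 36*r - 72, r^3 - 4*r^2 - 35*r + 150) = r + 6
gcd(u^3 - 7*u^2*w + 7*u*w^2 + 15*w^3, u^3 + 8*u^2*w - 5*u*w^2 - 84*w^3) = u - 3*w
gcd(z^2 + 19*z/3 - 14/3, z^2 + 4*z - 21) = z + 7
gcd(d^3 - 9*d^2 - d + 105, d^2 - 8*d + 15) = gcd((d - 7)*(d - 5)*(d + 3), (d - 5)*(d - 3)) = d - 5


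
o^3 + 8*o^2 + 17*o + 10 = (o + 1)*(o + 2)*(o + 5)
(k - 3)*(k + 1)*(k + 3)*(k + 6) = k^4 + 7*k^3 - 3*k^2 - 63*k - 54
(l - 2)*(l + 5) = l^2 + 3*l - 10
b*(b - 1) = b^2 - b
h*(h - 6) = h^2 - 6*h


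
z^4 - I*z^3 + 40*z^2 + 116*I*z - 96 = (z - 8*I)*(z + 2*I)^2*(z + 3*I)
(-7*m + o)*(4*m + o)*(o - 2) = -28*m^2*o + 56*m^2 - 3*m*o^2 + 6*m*o + o^3 - 2*o^2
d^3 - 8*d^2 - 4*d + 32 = (d - 8)*(d - 2)*(d + 2)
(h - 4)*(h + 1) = h^2 - 3*h - 4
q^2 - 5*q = q*(q - 5)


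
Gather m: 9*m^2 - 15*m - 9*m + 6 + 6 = 9*m^2 - 24*m + 12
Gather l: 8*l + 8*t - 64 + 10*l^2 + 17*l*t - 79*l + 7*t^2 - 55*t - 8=10*l^2 + l*(17*t - 71) + 7*t^2 - 47*t - 72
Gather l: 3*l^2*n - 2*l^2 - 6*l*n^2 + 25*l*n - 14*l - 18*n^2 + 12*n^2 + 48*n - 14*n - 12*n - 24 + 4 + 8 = l^2*(3*n - 2) + l*(-6*n^2 + 25*n - 14) - 6*n^2 + 22*n - 12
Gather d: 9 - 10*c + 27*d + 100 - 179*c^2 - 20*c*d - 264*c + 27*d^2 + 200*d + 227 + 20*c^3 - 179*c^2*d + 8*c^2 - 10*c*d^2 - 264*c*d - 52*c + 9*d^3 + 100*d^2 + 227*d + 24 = 20*c^3 - 171*c^2 - 326*c + 9*d^3 + d^2*(127 - 10*c) + d*(-179*c^2 - 284*c + 454) + 360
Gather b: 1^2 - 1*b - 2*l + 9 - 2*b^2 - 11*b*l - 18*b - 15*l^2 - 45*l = -2*b^2 + b*(-11*l - 19) - 15*l^2 - 47*l + 10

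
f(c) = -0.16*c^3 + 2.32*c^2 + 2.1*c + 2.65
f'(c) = -0.48*c^2 + 4.64*c + 2.1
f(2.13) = 16.10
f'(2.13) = 9.81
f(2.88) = 24.12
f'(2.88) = 11.48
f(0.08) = 2.83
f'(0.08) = 2.47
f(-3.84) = 37.86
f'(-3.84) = -22.80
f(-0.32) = 2.22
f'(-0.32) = 0.57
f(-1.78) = 7.17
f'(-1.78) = -7.68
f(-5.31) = 80.87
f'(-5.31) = -36.07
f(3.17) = 27.52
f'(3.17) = 11.99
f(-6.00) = 108.13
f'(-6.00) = -43.02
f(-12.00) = 588.01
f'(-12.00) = -122.70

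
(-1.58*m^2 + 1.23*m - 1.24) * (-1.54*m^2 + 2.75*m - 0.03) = 2.4332*m^4 - 6.2392*m^3 + 5.3395*m^2 - 3.4469*m + 0.0372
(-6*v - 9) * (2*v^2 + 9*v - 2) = -12*v^3 - 72*v^2 - 69*v + 18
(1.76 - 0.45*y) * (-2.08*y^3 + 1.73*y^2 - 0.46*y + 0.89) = 0.936*y^4 - 4.4393*y^3 + 3.2518*y^2 - 1.2101*y + 1.5664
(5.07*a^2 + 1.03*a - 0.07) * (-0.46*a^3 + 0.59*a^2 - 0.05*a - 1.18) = -2.3322*a^5 + 2.5175*a^4 + 0.3864*a^3 - 6.0754*a^2 - 1.2119*a + 0.0826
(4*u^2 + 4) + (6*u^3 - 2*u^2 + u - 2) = 6*u^3 + 2*u^2 + u + 2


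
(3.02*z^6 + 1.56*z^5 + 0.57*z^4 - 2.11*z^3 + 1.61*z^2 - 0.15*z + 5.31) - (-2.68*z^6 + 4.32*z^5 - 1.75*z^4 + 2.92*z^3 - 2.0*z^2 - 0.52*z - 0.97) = 5.7*z^6 - 2.76*z^5 + 2.32*z^4 - 5.03*z^3 + 3.61*z^2 + 0.37*z + 6.28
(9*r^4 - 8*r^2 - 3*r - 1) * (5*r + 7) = 45*r^5 + 63*r^4 - 40*r^3 - 71*r^2 - 26*r - 7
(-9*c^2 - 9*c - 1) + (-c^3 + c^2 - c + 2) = -c^3 - 8*c^2 - 10*c + 1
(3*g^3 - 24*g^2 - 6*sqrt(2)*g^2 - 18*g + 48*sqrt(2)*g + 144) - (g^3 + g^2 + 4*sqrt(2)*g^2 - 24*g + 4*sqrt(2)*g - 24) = 2*g^3 - 25*g^2 - 10*sqrt(2)*g^2 + 6*g + 44*sqrt(2)*g + 168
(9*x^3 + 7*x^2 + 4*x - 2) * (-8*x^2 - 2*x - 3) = -72*x^5 - 74*x^4 - 73*x^3 - 13*x^2 - 8*x + 6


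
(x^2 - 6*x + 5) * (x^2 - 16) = x^4 - 6*x^3 - 11*x^2 + 96*x - 80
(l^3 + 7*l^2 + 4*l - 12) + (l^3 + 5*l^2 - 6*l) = 2*l^3 + 12*l^2 - 2*l - 12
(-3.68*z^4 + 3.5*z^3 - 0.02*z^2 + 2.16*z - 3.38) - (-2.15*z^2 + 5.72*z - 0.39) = -3.68*z^4 + 3.5*z^3 + 2.13*z^2 - 3.56*z - 2.99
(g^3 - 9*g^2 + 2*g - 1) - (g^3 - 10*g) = -9*g^2 + 12*g - 1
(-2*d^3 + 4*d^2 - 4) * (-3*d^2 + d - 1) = 6*d^5 - 14*d^4 + 6*d^3 + 8*d^2 - 4*d + 4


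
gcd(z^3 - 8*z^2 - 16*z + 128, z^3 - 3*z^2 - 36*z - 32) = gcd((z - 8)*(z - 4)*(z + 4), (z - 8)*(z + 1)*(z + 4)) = z^2 - 4*z - 32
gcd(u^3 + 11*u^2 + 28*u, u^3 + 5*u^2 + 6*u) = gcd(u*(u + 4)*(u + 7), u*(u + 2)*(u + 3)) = u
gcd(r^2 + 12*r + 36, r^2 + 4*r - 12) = r + 6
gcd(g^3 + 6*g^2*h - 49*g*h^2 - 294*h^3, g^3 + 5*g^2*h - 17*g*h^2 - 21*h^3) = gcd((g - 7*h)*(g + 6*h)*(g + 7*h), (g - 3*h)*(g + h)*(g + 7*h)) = g + 7*h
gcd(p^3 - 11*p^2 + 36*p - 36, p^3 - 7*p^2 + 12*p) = p - 3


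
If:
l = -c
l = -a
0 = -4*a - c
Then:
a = 0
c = 0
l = 0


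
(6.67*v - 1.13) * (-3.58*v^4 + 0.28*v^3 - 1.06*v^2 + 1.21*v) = -23.8786*v^5 + 5.913*v^4 - 7.3866*v^3 + 9.2685*v^2 - 1.3673*v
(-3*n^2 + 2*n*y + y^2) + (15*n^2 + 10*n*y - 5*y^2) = 12*n^2 + 12*n*y - 4*y^2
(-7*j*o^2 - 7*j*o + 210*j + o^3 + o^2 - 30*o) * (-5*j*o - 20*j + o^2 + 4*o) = 35*j^2*o^3 + 175*j^2*o^2 - 910*j^2*o - 4200*j^2 - 12*j*o^4 - 60*j*o^3 + 312*j*o^2 + 1440*j*o + o^5 + 5*o^4 - 26*o^3 - 120*o^2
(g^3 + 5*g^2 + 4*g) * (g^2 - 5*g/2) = g^5 + 5*g^4/2 - 17*g^3/2 - 10*g^2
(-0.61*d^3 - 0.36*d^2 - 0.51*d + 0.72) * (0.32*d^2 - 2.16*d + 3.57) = -0.1952*d^5 + 1.2024*d^4 - 1.5633*d^3 + 0.0468000000000002*d^2 - 3.3759*d + 2.5704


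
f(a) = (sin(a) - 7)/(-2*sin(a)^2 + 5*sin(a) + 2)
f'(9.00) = -1.70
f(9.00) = -1.77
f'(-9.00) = -277.96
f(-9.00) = 18.52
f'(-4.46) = -0.12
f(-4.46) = -1.21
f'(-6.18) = 5.46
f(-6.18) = -2.77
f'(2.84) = -2.52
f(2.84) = -2.03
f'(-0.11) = 19.57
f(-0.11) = -4.98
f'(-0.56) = 29.84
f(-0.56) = 6.17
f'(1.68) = -0.05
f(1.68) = -1.20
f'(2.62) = -1.28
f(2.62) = -1.63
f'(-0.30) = 359.08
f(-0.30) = -20.98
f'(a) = (4*sin(a)*cos(a) - 5*cos(a))*(sin(a) - 7)/(-2*sin(a)^2 + 5*sin(a) + 2)^2 + cos(a)/(-2*sin(a)^2 + 5*sin(a) + 2) = (-28*sin(a) - cos(2*a) + 38)*cos(a)/(5*sin(a) + cos(2*a) + 1)^2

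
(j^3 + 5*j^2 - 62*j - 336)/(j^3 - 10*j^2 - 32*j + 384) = (j + 7)/(j - 8)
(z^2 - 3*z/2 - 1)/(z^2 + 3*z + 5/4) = 2*(z - 2)/(2*z + 5)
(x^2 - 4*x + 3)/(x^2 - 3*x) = (x - 1)/x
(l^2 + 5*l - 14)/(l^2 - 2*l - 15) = (-l^2 - 5*l + 14)/(-l^2 + 2*l + 15)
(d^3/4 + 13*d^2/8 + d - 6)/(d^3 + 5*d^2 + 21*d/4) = (d^3 + 13*d^2/2 + 4*d - 24)/(d*(4*d^2 + 20*d + 21))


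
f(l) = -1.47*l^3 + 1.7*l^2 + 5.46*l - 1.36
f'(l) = -4.41*l^2 + 3.4*l + 5.46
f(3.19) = -14.36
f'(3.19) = -28.57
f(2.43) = 0.85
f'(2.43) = -12.32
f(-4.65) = 157.81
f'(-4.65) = -105.71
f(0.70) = 2.79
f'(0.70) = 5.68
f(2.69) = -2.98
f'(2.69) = -17.31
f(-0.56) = -3.63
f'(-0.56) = 2.17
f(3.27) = -16.73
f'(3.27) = -30.58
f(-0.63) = -3.76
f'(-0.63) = 1.57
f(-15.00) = 5260.49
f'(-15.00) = -1037.79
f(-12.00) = 2718.08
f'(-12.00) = -670.38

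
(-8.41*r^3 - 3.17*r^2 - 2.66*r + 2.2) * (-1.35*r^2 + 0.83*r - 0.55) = 11.3535*r^5 - 2.7008*r^4 + 5.5854*r^3 - 3.4343*r^2 + 3.289*r - 1.21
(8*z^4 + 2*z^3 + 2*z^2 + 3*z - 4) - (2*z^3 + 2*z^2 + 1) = 8*z^4 + 3*z - 5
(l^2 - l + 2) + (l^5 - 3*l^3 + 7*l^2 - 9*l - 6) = l^5 - 3*l^3 + 8*l^2 - 10*l - 4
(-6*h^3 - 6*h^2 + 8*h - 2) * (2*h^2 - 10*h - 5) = -12*h^5 + 48*h^4 + 106*h^3 - 54*h^2 - 20*h + 10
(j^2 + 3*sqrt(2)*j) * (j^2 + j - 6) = j^4 + j^3 + 3*sqrt(2)*j^3 - 6*j^2 + 3*sqrt(2)*j^2 - 18*sqrt(2)*j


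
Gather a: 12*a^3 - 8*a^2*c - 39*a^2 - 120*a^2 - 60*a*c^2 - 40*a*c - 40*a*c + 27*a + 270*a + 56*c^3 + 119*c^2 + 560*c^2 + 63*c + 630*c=12*a^3 + a^2*(-8*c - 159) + a*(-60*c^2 - 80*c + 297) + 56*c^3 + 679*c^2 + 693*c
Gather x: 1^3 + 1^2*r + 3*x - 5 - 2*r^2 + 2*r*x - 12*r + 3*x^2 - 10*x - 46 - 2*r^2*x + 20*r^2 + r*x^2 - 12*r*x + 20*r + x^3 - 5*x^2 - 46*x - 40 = 18*r^2 + 9*r + x^3 + x^2*(r - 2) + x*(-2*r^2 - 10*r - 53) - 90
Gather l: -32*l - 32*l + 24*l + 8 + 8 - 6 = 10 - 40*l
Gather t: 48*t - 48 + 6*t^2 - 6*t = 6*t^2 + 42*t - 48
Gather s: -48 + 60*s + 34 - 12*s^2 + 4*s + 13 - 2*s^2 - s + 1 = -14*s^2 + 63*s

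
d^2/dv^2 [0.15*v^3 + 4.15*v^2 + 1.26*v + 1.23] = 0.9*v + 8.3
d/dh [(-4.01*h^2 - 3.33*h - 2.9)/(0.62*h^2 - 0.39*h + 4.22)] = (3.6285*h^2 - 30.2484*h - 15.1836)/(0.3844*h^4 - 0.4836*h^3 + 5.3849*h^2 - 3.2916*h + 17.8084)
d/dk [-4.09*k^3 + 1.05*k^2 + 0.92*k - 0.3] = -12.27*k^2 + 2.1*k + 0.92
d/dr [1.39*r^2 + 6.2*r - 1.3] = 2.78*r + 6.2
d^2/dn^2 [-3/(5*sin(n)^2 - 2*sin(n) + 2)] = 6*(50*sin(n)^4 - 15*sin(n)^3 - 93*sin(n)^2 + 32*sin(n) + 6)/(5*sin(n)^2 - 2*sin(n) + 2)^3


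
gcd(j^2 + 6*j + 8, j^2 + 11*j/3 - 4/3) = j + 4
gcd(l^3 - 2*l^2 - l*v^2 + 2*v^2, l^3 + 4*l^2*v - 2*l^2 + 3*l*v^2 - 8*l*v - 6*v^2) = l^2 + l*v - 2*l - 2*v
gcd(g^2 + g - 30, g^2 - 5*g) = g - 5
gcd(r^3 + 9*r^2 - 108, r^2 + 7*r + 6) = r + 6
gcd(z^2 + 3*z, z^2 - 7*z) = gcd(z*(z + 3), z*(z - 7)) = z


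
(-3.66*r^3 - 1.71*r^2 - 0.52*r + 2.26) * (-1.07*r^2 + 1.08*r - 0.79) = 3.9162*r^5 - 2.1231*r^4 + 1.601*r^3 - 1.6289*r^2 + 2.8516*r - 1.7854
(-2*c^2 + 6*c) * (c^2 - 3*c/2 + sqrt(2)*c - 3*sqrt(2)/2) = -2*c^4 - 2*sqrt(2)*c^3 + 9*c^3 - 9*c^2 + 9*sqrt(2)*c^2 - 9*sqrt(2)*c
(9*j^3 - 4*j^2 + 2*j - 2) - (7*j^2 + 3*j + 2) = 9*j^3 - 11*j^2 - j - 4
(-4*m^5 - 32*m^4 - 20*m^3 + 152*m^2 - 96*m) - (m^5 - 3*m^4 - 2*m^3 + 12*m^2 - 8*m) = -5*m^5 - 29*m^4 - 18*m^3 + 140*m^2 - 88*m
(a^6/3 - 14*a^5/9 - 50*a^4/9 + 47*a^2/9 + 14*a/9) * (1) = a^6/3 - 14*a^5/9 - 50*a^4/9 + 47*a^2/9 + 14*a/9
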